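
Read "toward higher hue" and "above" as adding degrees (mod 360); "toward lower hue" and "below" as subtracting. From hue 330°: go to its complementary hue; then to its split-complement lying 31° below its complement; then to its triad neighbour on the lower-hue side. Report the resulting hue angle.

179°

330 + 180 = 510 → 510 − 360 = 150°   (complement)
150 + 149 = 299°   (split-comp 31° ↓)
299 − 120 = 179°   (triadic ↓)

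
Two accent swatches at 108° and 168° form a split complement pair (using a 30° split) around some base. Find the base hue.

318°

The accents sit 30° either side of the complement, so the complement is their short-arc midpoint on the wheel.
Short-arc midpoint of 108° and 168°: 138°.
Base is 180° from the complement: 138 − 180 = -42 → -42 + 360 = 318°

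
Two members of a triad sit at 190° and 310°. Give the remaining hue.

70°

A triad spaces three hues 120° apart.
The full set is {70°, 190°, 310°}.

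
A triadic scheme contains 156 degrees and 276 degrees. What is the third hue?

A triad spaces three hues 120° apart.
The full set is {36°, 156°, 276°}.

36°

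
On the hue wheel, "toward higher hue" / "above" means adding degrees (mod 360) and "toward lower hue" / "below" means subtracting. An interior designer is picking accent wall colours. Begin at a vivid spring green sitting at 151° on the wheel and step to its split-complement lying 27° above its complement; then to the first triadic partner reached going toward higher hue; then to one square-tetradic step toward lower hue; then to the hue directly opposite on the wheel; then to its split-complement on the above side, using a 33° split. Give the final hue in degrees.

61°

151 + 207 = 358°   (split-comp 27° ↑)
358 + 120 = 478 → 478 − 360 = 118°   (triadic ↑)
118 − 90 = 28°   (square ↓)
28 + 180 = 208°   (complement)
208 + 213 = 421 → 421 − 360 = 61°   (split-comp 33° ↑)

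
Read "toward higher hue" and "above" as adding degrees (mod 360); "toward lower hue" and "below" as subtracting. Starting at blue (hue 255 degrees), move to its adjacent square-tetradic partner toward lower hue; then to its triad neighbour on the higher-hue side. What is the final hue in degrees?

square ↓ −90°: 255 − 90 = 165°
triadic ↑ +120°: 165 + 120 = 285°

285°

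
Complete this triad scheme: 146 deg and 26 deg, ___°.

A triad places three hues 120° apart.
The full set through 26° is {26°, 146°, 266°}.
Given {26°, 146°}, the missing hue is 266°.

266°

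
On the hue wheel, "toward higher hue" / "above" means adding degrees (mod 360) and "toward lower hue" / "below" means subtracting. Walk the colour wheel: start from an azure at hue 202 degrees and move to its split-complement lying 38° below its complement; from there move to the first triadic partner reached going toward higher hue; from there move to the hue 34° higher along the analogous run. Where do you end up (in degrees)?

202 + 142 = 344°   (split-comp 38° ↓)
344 + 120 = 464 → 464 − 360 = 104°   (triadic ↑)
104 + 34 = 138°   (analog 34° ↑)

138°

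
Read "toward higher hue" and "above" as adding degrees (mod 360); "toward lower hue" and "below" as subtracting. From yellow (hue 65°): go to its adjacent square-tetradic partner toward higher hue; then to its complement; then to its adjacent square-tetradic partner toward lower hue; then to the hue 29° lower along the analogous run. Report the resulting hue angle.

216°

square ↑ +90°: 65 + 90 = 155°
complement +180°: 155 + 180 = 335°
square ↓ −90°: 335 − 90 = 245°
analog 29° ↓ −29°: 245 − 29 = 216°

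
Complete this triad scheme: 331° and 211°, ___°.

A triad places three hues 120° apart.
The full set through 211° is {91°, 211°, 331°}.
Given {211°, 331°}, the missing hue is 91°.

91°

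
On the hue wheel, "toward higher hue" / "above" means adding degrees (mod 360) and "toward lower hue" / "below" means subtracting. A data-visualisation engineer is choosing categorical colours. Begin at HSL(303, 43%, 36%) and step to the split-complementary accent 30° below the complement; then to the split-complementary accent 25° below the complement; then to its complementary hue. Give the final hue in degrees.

+150° (split-comp 30° ↓): 303 + 150 = 453 → 453 − 360 = 93°
+155° (split-comp 25° ↓): 93 + 155 = 248°
+180° (complement): 248 + 180 = 428 → 428 − 360 = 68°

68°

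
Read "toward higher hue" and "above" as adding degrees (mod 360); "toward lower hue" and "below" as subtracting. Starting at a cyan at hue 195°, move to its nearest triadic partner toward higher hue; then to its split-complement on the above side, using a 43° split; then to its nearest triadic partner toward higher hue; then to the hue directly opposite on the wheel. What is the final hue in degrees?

195 + 120 = 315°   (triadic ↑)
315 + 223 = 538 → 538 − 360 = 178°   (split-comp 43° ↑)
178 + 120 = 298°   (triadic ↑)
298 + 180 = 478 → 478 − 360 = 118°   (complement)

118°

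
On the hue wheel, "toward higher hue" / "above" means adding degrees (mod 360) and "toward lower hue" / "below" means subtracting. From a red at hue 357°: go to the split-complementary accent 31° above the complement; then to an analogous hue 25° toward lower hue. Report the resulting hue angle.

183°

357 + 211 = 568 → 568 − 360 = 208°   (split-comp 31° ↑)
208 − 25 = 183°   (analog 25° ↓)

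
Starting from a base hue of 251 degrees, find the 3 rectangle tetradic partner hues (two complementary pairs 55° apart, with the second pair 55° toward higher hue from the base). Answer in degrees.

306°, 71°, 126°

A rectangular tetradic uses two complementary pairs 55° apart: offsets 0°, 55°, 180°, 235°.
251 + 55 = 306°
251 + 180 = 431 → 431 − 360 = 71°
251 + 235 = 486 → 486 − 360 = 126°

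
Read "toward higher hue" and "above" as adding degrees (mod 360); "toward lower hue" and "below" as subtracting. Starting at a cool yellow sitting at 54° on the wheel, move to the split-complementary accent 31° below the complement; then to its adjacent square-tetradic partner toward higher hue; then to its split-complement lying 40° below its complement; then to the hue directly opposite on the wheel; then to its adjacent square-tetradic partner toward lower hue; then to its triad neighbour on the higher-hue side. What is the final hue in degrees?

+149° (split-comp 31° ↓): 54 + 149 = 203°
+90° (square ↑): 203 + 90 = 293°
+140° (split-comp 40° ↓): 293 + 140 = 433 → 433 − 360 = 73°
+180° (complement): 73 + 180 = 253°
−90° (square ↓): 253 − 90 = 163°
+120° (triadic ↑): 163 + 120 = 283°

283°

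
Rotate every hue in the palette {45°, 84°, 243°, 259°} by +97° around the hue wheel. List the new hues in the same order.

45 + 97 = 142°
84 + 97 = 181°
243 + 97 = 340°
259 + 97 = 356°

142°, 181°, 340°, 356°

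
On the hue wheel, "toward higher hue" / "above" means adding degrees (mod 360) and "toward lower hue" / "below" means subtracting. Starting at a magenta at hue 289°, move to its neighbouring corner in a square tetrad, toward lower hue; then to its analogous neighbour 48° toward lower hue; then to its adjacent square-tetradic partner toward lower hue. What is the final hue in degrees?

289 − 90 = 199°   (square ↓)
199 − 48 = 151°   (analog 48° ↓)
151 − 90 = 61°   (square ↓)

61°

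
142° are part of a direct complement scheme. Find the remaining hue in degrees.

322°

The complement sits 180° across the wheel.
The full set through 142° is {142°, 322°}.
Given {142°}, the missing hue is 322°.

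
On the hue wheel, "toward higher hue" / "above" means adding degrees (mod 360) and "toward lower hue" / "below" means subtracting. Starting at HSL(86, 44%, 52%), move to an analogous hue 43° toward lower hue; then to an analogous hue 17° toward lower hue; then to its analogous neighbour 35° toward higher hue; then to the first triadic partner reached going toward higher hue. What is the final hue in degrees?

−43° (analog 43° ↓): 86 − 43 = 43°
−17° (analog 17° ↓): 43 − 17 = 26°
+35° (analog 35° ↑): 26 + 35 = 61°
+120° (triadic ↑): 61 + 120 = 181°

181°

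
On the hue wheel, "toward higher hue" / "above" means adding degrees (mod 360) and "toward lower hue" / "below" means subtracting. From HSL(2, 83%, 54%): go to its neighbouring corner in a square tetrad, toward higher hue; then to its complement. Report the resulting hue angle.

+90° (square ↑): 2 + 90 = 92°
+180° (complement): 92 + 180 = 272°

272°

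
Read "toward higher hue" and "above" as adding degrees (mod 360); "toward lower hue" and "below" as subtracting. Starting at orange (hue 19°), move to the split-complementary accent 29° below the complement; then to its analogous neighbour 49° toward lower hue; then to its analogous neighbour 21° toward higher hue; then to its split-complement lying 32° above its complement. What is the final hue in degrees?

354°

+151° (split-comp 29° ↓): 19 + 151 = 170°
−49° (analog 49° ↓): 170 − 49 = 121°
+21° (analog 21° ↑): 121 + 21 = 142°
+212° (split-comp 32° ↑): 142 + 212 = 354°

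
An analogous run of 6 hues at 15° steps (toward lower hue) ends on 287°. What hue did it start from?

2°

5 steps of 15° (toward lower hue) give a net shift of −75°.
Start = end − shift: 287 + 75 = 362 → 362 − 360 = 2°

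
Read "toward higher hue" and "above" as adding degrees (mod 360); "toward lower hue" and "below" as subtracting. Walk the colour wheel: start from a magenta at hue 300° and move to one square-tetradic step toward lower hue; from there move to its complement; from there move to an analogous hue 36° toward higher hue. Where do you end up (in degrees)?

300 − 90 = 210°   (square ↓)
210 + 180 = 390 → 390 − 360 = 30°   (complement)
30 + 36 = 66°   (analog 36° ↑)

66°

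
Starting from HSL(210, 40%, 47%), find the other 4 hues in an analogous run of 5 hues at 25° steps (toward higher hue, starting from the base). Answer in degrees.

235°, 260°, 285°, 310°

Analogous hues sit every 25° along the wheel.
210 + 25 = 235°
210 + 50 = 260°
210 + 75 = 285°
210 + 100 = 310°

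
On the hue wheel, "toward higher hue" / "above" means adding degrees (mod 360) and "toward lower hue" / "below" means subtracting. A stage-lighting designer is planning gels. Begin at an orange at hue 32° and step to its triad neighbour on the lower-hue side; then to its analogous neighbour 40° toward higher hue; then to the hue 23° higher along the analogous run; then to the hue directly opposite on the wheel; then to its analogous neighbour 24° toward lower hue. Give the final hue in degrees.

131°

32 − 120 = -88 → -88 + 360 = 272°   (triadic ↓)
272 + 40 = 312°   (analog 40° ↑)
312 + 23 = 335°   (analog 23° ↑)
335 + 180 = 515 → 515 − 360 = 155°   (complement)
155 − 24 = 131°   (analog 24° ↓)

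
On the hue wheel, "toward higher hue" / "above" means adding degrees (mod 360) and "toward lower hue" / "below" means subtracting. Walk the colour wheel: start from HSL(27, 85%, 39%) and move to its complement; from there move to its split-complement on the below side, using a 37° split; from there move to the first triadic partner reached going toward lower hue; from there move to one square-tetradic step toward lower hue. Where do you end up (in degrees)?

140°

27 + 180 = 207°   (complement)
207 + 143 = 350°   (split-comp 37° ↓)
350 − 120 = 230°   (triadic ↓)
230 − 90 = 140°   (square ↓)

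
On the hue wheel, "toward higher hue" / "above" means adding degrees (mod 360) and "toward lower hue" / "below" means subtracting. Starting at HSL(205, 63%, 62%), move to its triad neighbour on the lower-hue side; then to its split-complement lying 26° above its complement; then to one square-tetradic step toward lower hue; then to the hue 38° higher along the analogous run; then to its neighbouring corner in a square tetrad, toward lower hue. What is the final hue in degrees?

205 − 120 = 85°   (triadic ↓)
85 + 206 = 291°   (split-comp 26° ↑)
291 − 90 = 201°   (square ↓)
201 + 38 = 239°   (analog 38° ↑)
239 − 90 = 149°   (square ↓)

149°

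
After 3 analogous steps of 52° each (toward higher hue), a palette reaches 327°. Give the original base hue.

171°

3 steps of 52° (toward higher hue) give a net shift of +156°.
Start = end − shift: 327 − 156 = 171°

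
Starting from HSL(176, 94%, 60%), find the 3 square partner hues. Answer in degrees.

A square tetradic scheme places four hues every 90°.
176 + 90 = 266°
176 + 180 = 356°
176 + 270 = 446 → 446 − 360 = 86°

266°, 356°, 86°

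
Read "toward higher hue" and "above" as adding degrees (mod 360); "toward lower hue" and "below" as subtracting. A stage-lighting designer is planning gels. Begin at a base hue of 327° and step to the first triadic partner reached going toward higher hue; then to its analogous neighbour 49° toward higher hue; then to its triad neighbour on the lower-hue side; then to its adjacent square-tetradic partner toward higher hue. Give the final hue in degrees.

106°

triadic ↑ +120°: 327 + 120 = 447 → 447 − 360 = 87°
analog 49° ↑ +49°: 87 + 49 = 136°
triadic ↓ −120°: 136 − 120 = 16°
square ↑ +90°: 16 + 90 = 106°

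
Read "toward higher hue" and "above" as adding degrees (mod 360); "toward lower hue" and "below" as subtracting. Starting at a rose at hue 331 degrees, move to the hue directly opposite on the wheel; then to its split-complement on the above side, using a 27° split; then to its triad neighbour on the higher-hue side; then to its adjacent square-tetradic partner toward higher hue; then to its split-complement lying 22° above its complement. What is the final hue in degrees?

complement +180°: 331 + 180 = 511 → 511 − 360 = 151°
split-comp 27° ↑ +207°: 151 + 207 = 358°
triadic ↑ +120°: 358 + 120 = 478 → 478 − 360 = 118°
square ↑ +90°: 118 + 90 = 208°
split-comp 22° ↑ +202°: 208 + 202 = 410 → 410 − 360 = 50°

50°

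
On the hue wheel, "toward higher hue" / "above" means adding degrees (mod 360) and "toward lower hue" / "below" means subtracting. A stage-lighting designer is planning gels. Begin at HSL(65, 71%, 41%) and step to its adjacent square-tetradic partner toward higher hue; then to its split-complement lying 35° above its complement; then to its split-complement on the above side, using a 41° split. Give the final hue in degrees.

square ↑ +90°: 65 + 90 = 155°
split-comp 35° ↑ +215°: 155 + 215 = 370 → 370 − 360 = 10°
split-comp 41° ↑ +221°: 10 + 221 = 231°

231°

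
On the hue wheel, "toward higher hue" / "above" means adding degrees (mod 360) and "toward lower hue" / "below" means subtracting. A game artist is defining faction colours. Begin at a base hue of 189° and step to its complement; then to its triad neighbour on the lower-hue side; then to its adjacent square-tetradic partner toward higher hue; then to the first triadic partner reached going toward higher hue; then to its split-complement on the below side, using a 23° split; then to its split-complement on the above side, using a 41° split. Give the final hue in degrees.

117°

+180° (complement): 189 + 180 = 369 → 369 − 360 = 9°
−120° (triadic ↓): 9 − 120 = -111 → -111 + 360 = 249°
+90° (square ↑): 249 + 90 = 339°
+120° (triadic ↑): 339 + 120 = 459 → 459 − 360 = 99°
+157° (split-comp 23° ↓): 99 + 157 = 256°
+221° (split-comp 41° ↑): 256 + 221 = 477 → 477 − 360 = 117°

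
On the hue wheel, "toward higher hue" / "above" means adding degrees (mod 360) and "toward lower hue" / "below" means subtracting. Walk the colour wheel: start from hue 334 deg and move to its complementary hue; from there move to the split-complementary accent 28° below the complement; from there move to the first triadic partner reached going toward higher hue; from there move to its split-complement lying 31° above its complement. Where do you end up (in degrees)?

277°

334 + 180 = 514 → 514 − 360 = 154°   (complement)
154 + 152 = 306°   (split-comp 28° ↓)
306 + 120 = 426 → 426 − 360 = 66°   (triadic ↑)
66 + 211 = 277°   (split-comp 31° ↑)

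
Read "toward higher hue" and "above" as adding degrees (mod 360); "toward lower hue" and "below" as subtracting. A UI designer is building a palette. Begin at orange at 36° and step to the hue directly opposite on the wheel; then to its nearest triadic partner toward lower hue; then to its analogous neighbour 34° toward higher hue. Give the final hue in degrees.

complement +180°: 36 + 180 = 216°
triadic ↓ −120°: 216 − 120 = 96°
analog 34° ↑ +34°: 96 + 34 = 130°

130°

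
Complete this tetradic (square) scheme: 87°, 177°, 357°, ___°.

A square tetradic scheme places four hues every 90°.
The full set through 87° is {87°, 177°, 267°, 357°}.
Given {87°, 177°, 357°}, the missing hue is 267°.

267°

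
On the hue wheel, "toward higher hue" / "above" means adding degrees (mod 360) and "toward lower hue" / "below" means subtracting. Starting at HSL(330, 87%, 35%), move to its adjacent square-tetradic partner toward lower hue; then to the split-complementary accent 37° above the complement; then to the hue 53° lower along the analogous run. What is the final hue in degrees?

44°

330 − 90 = 240°   (square ↓)
240 + 217 = 457 → 457 − 360 = 97°   (split-comp 37° ↑)
97 − 53 = 44°   (analog 53° ↓)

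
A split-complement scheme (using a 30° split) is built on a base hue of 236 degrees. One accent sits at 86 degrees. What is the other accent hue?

26°

Split-complementary hues sit 30° either side of the complement.
Complement of the base 236°: 236 + 180 = 416 → 416 − 360 = 56°
The given accent 86° is 30° one side of 56°; the other accent sits 30° the other side: 56 − 30 = 26°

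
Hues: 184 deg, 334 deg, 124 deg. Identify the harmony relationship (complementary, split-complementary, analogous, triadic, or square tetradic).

split-complementary

Sort the hues: 124°, 184°, 334°.
Successive gaps around the wheel: 60°, 150°, 150°.
Two 150° gaps and one 60° gap — a base hue opposite a pair of accents 30° either side of its complement — is the split-complementary pattern.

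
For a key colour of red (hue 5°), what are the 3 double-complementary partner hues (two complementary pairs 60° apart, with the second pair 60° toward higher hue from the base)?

A rectangular tetradic uses two complementary pairs 60° apart: offsets 0°, 60°, 180°, 240°.
5 + 60 = 65°
5 + 180 = 185°
5 + 240 = 245°

65°, 185°, 245°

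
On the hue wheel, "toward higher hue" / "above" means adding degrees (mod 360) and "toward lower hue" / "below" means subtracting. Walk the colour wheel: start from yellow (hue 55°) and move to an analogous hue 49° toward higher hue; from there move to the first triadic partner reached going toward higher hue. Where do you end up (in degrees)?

224°

analog 49° ↑ +49°: 55 + 49 = 104°
triadic ↑ +120°: 104 + 120 = 224°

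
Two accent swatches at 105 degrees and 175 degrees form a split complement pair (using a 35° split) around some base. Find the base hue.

The accents sit 35° either side of the complement, so the complement is their short-arc midpoint on the wheel.
Short-arc midpoint of 105° and 175°: 140°.
Base is 180° from the complement: 140 − 180 = -40 → -40 + 360 = 320°

320°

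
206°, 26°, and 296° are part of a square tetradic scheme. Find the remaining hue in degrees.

116°

A square tetradic scheme places four hues every 90°.
The full set through 26° is {26°, 116°, 206°, 296°}.
Given {26°, 206°, 296°}, the missing hue is 116°.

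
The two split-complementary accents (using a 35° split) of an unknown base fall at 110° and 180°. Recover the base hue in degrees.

The accents sit 35° either side of the complement, so the complement is their short-arc midpoint on the wheel.
Short-arc midpoint of 110° and 180°: 145°.
Base is 180° from the complement: 145 − 180 = -35 → -35 + 360 = 325°

325°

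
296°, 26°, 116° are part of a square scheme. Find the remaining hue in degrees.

A square tetradic scheme places four hues every 90°.
The full set through 26° is {26°, 116°, 206°, 296°}.
Given {26°, 116°, 296°}, the missing hue is 206°.

206°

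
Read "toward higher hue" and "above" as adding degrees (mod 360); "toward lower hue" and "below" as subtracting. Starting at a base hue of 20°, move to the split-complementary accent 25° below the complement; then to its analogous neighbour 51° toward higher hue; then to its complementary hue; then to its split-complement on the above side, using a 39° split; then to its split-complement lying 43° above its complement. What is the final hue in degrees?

split-comp 25° ↓ +155°: 20 + 155 = 175°
analog 51° ↑ +51°: 175 + 51 = 226°
complement +180°: 226 + 180 = 406 → 406 − 360 = 46°
split-comp 39° ↑ +219°: 46 + 219 = 265°
split-comp 43° ↑ +223°: 265 + 223 = 488 → 488 − 360 = 128°

128°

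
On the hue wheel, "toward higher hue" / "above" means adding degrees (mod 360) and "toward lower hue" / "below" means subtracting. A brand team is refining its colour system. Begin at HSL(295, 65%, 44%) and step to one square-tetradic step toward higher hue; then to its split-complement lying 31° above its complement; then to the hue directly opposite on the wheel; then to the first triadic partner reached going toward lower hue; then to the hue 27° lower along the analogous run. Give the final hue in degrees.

+90° (square ↑): 295 + 90 = 385 → 385 − 360 = 25°
+211° (split-comp 31° ↑): 25 + 211 = 236°
+180° (complement): 236 + 180 = 416 → 416 − 360 = 56°
−120° (triadic ↓): 56 − 120 = -64 → -64 + 360 = 296°
−27° (analog 27° ↓): 296 − 27 = 269°

269°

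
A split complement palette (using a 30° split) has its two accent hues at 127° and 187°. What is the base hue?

The accents sit 30° either side of the complement, so the complement is their short-arc midpoint on the wheel.
Short-arc midpoint of 127° and 187°: 157°.
Base is 180° from the complement: 157 − 180 = -23 → -23 + 360 = 337°

337°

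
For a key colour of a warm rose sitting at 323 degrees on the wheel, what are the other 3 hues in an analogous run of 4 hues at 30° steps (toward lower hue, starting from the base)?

Analogous hues sit every 30° along the wheel.
323 − 30 = 293°
323 − 60 = 263°
323 − 90 = 233°

293°, 263°, 233°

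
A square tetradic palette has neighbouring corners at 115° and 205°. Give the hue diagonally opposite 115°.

A square tetradic scheme places four hues 90° apart; opposite corners are 180° apart.
115 + 180 = 295°

295°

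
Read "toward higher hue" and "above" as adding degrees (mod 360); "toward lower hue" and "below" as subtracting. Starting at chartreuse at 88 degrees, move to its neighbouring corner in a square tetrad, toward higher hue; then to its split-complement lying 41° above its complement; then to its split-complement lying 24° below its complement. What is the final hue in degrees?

+90° (square ↑): 88 + 90 = 178°
+221° (split-comp 41° ↑): 178 + 221 = 399 → 399 − 360 = 39°
+156° (split-comp 24° ↓): 39 + 156 = 195°

195°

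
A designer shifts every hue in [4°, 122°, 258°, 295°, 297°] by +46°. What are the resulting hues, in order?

4 + 46 = 50°
122 + 46 = 168°
258 + 46 = 304°
295 + 46 = 341°
297 + 46 = 343°

50°, 168°, 304°, 341°, 343°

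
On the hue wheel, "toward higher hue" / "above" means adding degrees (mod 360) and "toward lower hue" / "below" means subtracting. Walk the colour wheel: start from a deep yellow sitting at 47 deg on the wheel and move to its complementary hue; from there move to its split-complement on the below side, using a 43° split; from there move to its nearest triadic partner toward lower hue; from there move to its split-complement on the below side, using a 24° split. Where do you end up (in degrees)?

40°

47 + 180 = 227°   (complement)
227 + 137 = 364 → 364 − 360 = 4°   (split-comp 43° ↓)
4 − 120 = -116 → -116 + 360 = 244°   (triadic ↓)
244 + 156 = 400 → 400 − 360 = 40°   (split-comp 24° ↓)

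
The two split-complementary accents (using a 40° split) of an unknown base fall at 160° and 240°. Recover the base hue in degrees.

20°

The accents sit 40° either side of the complement, so the complement is their short-arc midpoint on the wheel.
Short-arc midpoint of 160° and 240°: 200°.
Base is 180° from the complement: 200 − 180 = 20°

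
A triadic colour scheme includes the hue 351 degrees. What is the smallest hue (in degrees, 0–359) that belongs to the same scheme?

A triad places three hues 120° apart.
The full set through 351° is {111°, 231°, 351°}.

111°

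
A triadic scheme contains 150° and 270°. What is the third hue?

A triad spaces three hues 120° apart.
The full set is {30°, 150°, 270°}.

30°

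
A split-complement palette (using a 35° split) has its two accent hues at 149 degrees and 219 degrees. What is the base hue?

4°

The accents sit 35° either side of the complement, so the complement is their short-arc midpoint on the wheel.
Short-arc midpoint of 149° and 219°: 184°.
Base is 180° from the complement: 184 − 180 = 4°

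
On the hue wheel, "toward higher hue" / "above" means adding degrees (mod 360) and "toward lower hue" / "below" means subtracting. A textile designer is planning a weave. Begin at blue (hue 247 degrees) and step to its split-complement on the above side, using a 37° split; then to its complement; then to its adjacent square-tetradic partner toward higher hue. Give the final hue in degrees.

14°

247 + 217 = 464 → 464 − 360 = 104°   (split-comp 37° ↑)
104 + 180 = 284°   (complement)
284 + 90 = 374 → 374 − 360 = 14°   (square ↑)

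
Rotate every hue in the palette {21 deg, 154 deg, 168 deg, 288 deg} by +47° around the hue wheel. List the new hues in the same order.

21 + 47 = 68°
154 + 47 = 201°
168 + 47 = 215°
288 + 47 = 335°

68°, 201°, 215°, 335°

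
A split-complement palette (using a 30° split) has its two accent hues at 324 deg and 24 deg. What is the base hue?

The accents sit 30° either side of the complement, so the complement is their short-arc midpoint on the wheel.
Short-arc midpoint of 324° and 24°: 354°.
Base is 180° from the complement: 354 − 180 = 174°

174°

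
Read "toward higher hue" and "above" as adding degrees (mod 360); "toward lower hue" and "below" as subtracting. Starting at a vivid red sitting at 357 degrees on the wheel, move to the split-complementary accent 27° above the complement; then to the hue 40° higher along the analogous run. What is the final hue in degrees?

split-comp 27° ↑ +207°: 357 + 207 = 564 → 564 − 360 = 204°
analog 40° ↑ +40°: 204 + 40 = 244°

244°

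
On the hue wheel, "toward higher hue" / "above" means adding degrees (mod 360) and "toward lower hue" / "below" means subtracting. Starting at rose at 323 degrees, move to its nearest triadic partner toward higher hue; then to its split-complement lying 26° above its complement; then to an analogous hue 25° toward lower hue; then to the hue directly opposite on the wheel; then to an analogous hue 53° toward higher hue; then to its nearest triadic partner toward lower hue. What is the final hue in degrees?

17°

+120° (triadic ↑): 323 + 120 = 443 → 443 − 360 = 83°
+206° (split-comp 26° ↑): 83 + 206 = 289°
−25° (analog 25° ↓): 289 − 25 = 264°
+180° (complement): 264 + 180 = 444 → 444 − 360 = 84°
+53° (analog 53° ↑): 84 + 53 = 137°
−120° (triadic ↓): 137 − 120 = 17°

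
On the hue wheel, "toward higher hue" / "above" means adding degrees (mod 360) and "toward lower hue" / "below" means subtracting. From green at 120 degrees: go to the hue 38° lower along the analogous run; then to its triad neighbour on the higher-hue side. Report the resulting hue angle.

120 − 38 = 82°   (analog 38° ↓)
82 + 120 = 202°   (triadic ↑)

202°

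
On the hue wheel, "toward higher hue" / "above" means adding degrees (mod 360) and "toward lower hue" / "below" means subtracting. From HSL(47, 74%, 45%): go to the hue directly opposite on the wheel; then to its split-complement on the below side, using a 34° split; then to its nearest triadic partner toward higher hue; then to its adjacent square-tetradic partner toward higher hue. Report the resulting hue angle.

47 + 180 = 227°   (complement)
227 + 146 = 373 → 373 − 360 = 13°   (split-comp 34° ↓)
13 + 120 = 133°   (triadic ↑)
133 + 90 = 223°   (square ↑)

223°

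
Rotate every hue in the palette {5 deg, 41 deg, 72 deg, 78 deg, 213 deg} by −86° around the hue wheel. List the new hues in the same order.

279°, 315°, 346°, 352°, 127°

5 − 86 = -81 → -81 + 360 = 279°
41 − 86 = -45 → -45 + 360 = 315°
72 − 86 = -14 → -14 + 360 = 346°
78 − 86 = -8 → -8 + 360 = 352°
213 − 86 = 127°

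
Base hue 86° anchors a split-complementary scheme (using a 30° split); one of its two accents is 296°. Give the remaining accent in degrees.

Split-complementary hues sit 30° either side of the complement.
Complement of the base 86°: 86 + 180 = 266°
The given accent 296° is 30° one side of 266°; the other accent sits 30° the other side: 266 − 30 = 236°

236°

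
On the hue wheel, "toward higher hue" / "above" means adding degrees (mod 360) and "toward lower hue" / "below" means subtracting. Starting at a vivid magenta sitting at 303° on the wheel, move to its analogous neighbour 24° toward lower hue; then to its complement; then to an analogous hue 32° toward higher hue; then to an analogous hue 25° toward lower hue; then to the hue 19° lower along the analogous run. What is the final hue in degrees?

303 − 24 = 279°   (analog 24° ↓)
279 + 180 = 459 → 459 − 360 = 99°   (complement)
99 + 32 = 131°   (analog 32° ↑)
131 − 25 = 106°   (analog 25° ↓)
106 − 19 = 87°   (analog 19° ↓)

87°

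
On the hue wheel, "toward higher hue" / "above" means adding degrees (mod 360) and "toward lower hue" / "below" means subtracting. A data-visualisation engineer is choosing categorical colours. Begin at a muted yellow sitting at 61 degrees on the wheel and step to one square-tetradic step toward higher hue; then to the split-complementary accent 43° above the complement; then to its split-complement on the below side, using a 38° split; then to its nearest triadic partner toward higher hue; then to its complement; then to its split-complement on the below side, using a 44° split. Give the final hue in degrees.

232°

61 + 90 = 151°   (square ↑)
151 + 223 = 374 → 374 − 360 = 14°   (split-comp 43° ↑)
14 + 142 = 156°   (split-comp 38° ↓)
156 + 120 = 276°   (triadic ↑)
276 + 180 = 456 → 456 − 360 = 96°   (complement)
96 + 136 = 232°   (split-comp 44° ↓)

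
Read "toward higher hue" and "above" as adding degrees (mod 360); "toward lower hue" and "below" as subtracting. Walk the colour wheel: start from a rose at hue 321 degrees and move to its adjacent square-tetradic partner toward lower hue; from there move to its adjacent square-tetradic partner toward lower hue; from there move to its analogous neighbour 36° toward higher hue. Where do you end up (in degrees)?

177°

square ↓ −90°: 321 − 90 = 231°
square ↓ −90°: 231 − 90 = 141°
analog 36° ↑ +36°: 141 + 36 = 177°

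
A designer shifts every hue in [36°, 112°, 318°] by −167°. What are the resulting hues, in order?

36 − 167 = -131 → -131 + 360 = 229°
112 − 167 = -55 → -55 + 360 = 305°
318 − 167 = 151°

229°, 305°, 151°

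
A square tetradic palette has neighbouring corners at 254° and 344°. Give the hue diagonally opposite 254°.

A square tetradic scheme places four hues 90° apart; opposite corners are 180° apart.
254 + 180 = 434 → 434 − 360 = 74°

74°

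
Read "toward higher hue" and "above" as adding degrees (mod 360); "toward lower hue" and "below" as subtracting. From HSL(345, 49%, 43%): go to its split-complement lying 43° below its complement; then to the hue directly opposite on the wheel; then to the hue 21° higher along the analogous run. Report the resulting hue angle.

345 + 137 = 482 → 482 − 360 = 122°   (split-comp 43° ↓)
122 + 180 = 302°   (complement)
302 + 21 = 323°   (analog 21° ↑)

323°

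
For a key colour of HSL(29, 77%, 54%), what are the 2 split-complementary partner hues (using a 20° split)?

Split-complementary hues sit 20° either side of the complement.
Complement of 29 deg: 29 + 180 = 209°
209 − 20 = 189°
209 + 20 = 229°

189° and 229°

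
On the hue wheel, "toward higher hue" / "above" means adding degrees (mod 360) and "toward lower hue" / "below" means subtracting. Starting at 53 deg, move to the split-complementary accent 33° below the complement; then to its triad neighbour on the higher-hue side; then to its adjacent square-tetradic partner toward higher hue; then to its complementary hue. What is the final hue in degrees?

split-comp 33° ↓ +147°: 53 + 147 = 200°
triadic ↑ +120°: 200 + 120 = 320°
square ↑ +90°: 320 + 90 = 410 → 410 − 360 = 50°
complement +180°: 50 + 180 = 230°

230°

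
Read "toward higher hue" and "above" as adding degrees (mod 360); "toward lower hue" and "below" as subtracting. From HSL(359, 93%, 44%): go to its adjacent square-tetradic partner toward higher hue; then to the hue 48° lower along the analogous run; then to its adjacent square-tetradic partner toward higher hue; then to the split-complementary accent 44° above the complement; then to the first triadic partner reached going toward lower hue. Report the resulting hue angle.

+90° (square ↑): 359 + 90 = 449 → 449 − 360 = 89°
−48° (analog 48° ↓): 89 − 48 = 41°
+90° (square ↑): 41 + 90 = 131°
+224° (split-comp 44° ↑): 131 + 224 = 355°
−120° (triadic ↓): 355 − 120 = 235°

235°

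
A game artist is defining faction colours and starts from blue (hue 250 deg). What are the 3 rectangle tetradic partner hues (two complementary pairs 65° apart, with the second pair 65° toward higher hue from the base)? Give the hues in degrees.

315°, 70°, and 135°

250 + 65 = 315°
250 + 180 = 430 → 430 − 360 = 70°
250 + 245 = 495 → 495 − 360 = 135°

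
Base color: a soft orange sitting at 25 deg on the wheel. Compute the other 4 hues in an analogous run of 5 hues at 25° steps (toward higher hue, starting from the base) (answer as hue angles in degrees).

50°, 75°, 100°, 125°

Analogous hues sit every 25° along the wheel.
25 + 25 = 50°
25 + 50 = 75°
25 + 75 = 100°
25 + 100 = 125°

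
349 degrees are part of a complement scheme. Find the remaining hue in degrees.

169°

The complement sits 180° across the wheel.
The full set through 349° is {169°, 349°}.
Given {349°}, the missing hue is 169°.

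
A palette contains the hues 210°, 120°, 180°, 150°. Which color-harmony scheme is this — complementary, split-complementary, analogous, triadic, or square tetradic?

analogous

Sort the hues: 120°, 150°, 180°, 210°.
Successive gaps around the wheel: 30°, 30°, 30°, 270°.
A run of hues at equal small steps (30°) with one large closing gap is an analogous group.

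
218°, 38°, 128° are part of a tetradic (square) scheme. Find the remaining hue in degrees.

A square tetradic scheme places four hues every 90°.
The full set through 38° is {38°, 128°, 218°, 308°}.
Given {38°, 128°, 218°}, the missing hue is 308°.

308°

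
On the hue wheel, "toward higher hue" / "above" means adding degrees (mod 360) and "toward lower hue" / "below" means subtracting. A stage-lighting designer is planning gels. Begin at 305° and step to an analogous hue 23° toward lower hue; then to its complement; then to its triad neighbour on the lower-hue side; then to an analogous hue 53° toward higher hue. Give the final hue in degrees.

35°

305 − 23 = 282°   (analog 23° ↓)
282 + 180 = 462 → 462 − 360 = 102°   (complement)
102 − 120 = -18 → -18 + 360 = 342°   (triadic ↓)
342 + 53 = 395 → 395 − 360 = 35°   (analog 53° ↑)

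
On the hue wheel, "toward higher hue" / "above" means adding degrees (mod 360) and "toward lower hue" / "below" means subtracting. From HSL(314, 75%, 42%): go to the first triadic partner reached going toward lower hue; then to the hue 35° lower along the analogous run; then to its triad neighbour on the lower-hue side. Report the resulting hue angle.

39°

triadic ↓ −120°: 314 − 120 = 194°
analog 35° ↓ −35°: 194 − 35 = 159°
triadic ↓ −120°: 159 − 120 = 39°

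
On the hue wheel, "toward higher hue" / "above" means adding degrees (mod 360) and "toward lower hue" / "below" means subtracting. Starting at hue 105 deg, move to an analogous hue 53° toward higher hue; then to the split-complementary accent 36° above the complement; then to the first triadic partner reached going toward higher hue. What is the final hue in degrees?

+53° (analog 53° ↑): 105 + 53 = 158°
+216° (split-comp 36° ↑): 158 + 216 = 374 → 374 − 360 = 14°
+120° (triadic ↑): 14 + 120 = 134°

134°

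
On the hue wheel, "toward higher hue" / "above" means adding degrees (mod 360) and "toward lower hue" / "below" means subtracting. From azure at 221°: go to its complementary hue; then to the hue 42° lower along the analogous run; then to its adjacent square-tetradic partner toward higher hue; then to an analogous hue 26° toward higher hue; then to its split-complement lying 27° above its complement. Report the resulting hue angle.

+180° (complement): 221 + 180 = 401 → 401 − 360 = 41°
−42° (analog 42° ↓): 41 − 42 = -1 → -1 + 360 = 359°
+90° (square ↑): 359 + 90 = 449 → 449 − 360 = 89°
+26° (analog 26° ↑): 89 + 26 = 115°
+207° (split-comp 27° ↑): 115 + 207 = 322°

322°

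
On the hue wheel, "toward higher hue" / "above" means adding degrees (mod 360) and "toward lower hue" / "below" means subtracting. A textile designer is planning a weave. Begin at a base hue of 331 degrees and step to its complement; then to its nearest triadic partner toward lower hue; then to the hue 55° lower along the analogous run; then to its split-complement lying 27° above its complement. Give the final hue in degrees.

183°

+180° (complement): 331 + 180 = 511 → 511 − 360 = 151°
−120° (triadic ↓): 151 − 120 = 31°
−55° (analog 55° ↓): 31 − 55 = -24 → -24 + 360 = 336°
+207° (split-comp 27° ↑): 336 + 207 = 543 → 543 − 360 = 183°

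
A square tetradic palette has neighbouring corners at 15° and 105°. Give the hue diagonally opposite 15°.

A square tetradic scheme places four hues 90° apart; opposite corners are 180° apart.
15 + 180 = 195°

195°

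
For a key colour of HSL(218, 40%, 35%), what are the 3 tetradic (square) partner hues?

A square tetradic scheme places four hues every 90°.
218 + 90 = 308°
218 + 180 = 398 → 398 − 360 = 38°
218 + 270 = 488 → 488 − 360 = 128°

308°, 38° and 128°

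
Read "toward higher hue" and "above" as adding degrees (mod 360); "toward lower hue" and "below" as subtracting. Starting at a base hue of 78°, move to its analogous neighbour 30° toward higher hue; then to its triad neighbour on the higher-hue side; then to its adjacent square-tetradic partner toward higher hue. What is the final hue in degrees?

+30° (analog 30° ↑): 78 + 30 = 108°
+120° (triadic ↑): 108 + 120 = 228°
+90° (square ↑): 228 + 90 = 318°

318°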